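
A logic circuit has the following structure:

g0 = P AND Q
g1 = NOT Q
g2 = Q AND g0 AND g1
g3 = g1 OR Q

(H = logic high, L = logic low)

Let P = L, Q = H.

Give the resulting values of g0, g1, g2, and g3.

g0 = P AND Q = L AND H = L
g1 = NOT Q = NOT H = L
g2 = Q AND g0 AND g1 = H AND L AND L = L
g3 = g1 OR Q = L OR H = H

g0 = L, g1 = L, g2 = L, g3 = H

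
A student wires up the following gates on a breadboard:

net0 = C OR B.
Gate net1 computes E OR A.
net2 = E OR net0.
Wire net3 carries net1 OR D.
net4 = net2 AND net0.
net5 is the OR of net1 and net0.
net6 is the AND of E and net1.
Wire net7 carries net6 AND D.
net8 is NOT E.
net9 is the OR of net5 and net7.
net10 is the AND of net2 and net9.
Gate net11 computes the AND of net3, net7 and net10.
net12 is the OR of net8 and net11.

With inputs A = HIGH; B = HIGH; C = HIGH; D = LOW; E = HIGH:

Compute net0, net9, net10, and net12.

net0 = C OR B = HIGH OR HIGH = HIGH
net1 = E OR A = HIGH OR HIGH = HIGH
net2 = E OR net0 = HIGH OR HIGH = HIGH
net3 = net1 OR D = HIGH OR LOW = HIGH
net5 = net1 OR net0 = HIGH OR HIGH = HIGH
net6 = E AND net1 = HIGH AND HIGH = HIGH
net7 = net6 AND D = HIGH AND LOW = LOW
net8 = NOT E = NOT HIGH = LOW
net9 = net5 OR net7 = HIGH OR LOW = HIGH
net10 = net2 AND net9 = HIGH AND HIGH = HIGH
net11 = net3 AND net7 AND net10 = HIGH AND LOW AND HIGH = LOW
net12 = net8 OR net11 = LOW OR LOW = LOW

net0 = HIGH; net9 = HIGH; net10 = HIGH; net12 = LOW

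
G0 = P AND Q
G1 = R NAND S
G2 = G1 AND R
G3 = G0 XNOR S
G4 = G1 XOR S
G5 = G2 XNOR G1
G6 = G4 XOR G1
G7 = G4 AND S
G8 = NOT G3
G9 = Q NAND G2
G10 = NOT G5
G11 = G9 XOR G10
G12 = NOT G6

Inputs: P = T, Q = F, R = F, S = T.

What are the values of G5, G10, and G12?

G5 = F  G10 = T  G12 = F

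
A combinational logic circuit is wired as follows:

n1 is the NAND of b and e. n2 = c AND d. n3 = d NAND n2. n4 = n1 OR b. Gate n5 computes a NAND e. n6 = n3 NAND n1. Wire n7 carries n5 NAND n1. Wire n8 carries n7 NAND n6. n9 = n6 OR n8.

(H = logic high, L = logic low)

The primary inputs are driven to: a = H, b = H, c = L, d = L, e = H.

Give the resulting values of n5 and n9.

n5 = L, n9 = H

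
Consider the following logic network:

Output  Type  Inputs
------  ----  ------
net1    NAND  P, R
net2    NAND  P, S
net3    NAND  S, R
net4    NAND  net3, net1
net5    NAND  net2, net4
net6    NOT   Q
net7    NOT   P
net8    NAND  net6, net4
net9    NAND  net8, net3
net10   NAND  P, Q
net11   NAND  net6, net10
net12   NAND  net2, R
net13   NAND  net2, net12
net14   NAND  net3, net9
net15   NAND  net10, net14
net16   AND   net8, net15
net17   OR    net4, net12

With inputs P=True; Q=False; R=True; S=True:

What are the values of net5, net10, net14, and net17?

net1 = P NAND R = True NAND True = False
net2 = P NAND S = True NAND True = False
net3 = S NAND R = True NAND True = False
net4 = net3 NAND net1 = False NAND False = True
net5 = net2 NAND net4 = False NAND True = True
net6 = NOT Q = NOT False = True
net8 = net6 NAND net4 = True NAND True = False
net9 = net8 NAND net3 = False NAND False = True
net10 = P NAND Q = True NAND False = True
net12 = net2 NAND R = False NAND True = True
net14 = net3 NAND net9 = False NAND True = True
net17 = net4 OR net12 = True OR True = True

net5 = True, net10 = True, net14 = True, net17 = True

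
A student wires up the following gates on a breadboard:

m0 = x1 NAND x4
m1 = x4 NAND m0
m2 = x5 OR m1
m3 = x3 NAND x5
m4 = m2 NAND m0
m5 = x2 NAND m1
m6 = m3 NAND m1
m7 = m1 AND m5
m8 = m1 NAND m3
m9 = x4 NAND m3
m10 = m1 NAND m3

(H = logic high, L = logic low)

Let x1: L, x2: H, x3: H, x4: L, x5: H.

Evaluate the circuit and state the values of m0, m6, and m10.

m0 = x1 NAND x4 = L NAND L = H
m1 = x4 NAND m0 = L NAND H = H
m3 = x3 NAND x5 = H NAND H = L
m6 = m3 NAND m1 = L NAND H = H
m10 = m1 NAND m3 = H NAND L = H

m0 = H; m6 = H; m10 = H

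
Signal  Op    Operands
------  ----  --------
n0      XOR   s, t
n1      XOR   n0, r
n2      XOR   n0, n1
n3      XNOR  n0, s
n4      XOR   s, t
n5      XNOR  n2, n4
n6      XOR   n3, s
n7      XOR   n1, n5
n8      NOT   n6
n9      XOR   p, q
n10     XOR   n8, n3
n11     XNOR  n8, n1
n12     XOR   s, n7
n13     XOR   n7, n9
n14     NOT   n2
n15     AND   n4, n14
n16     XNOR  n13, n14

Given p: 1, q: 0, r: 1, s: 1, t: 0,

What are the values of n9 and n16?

n9 = 1, n16 = 1

n0 = s XOR t = 1 XOR 0 = 1
n1 = n0 XOR r = 1 XOR 1 = 0
n2 = n0 XOR n1 = 1 XOR 0 = 1
n4 = s XOR t = 1 XOR 0 = 1
n5 = n2 XNOR n4 = 1 XNOR 1 = 1
n7 = n1 XOR n5 = 0 XOR 1 = 1
n9 = p XOR q = 1 XOR 0 = 1
n13 = n7 XOR n9 = 1 XOR 1 = 0
n14 = NOT n2 = NOT 1 = 0
n16 = n13 XNOR n14 = 0 XNOR 0 = 1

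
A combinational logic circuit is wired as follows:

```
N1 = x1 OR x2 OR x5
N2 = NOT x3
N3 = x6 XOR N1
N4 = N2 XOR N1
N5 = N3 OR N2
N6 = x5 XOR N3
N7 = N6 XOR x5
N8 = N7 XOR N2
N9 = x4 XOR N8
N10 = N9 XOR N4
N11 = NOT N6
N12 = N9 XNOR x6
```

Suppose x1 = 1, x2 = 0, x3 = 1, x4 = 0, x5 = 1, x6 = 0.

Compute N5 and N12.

N5 = 1; N12 = 0

N1 = x1 OR x2 OR x5 = 1 OR 0 OR 1 = 1
N2 = NOT x3 = NOT 1 = 0
N3 = x6 XOR N1 = 0 XOR 1 = 1
N5 = N3 OR N2 = 1 OR 0 = 1
N6 = x5 XOR N3 = 1 XOR 1 = 0
N7 = N6 XOR x5 = 0 XOR 1 = 1
N8 = N7 XOR N2 = 1 XOR 0 = 1
N9 = x4 XOR N8 = 0 XOR 1 = 1
N12 = N9 XNOR x6 = 1 XNOR 0 = 0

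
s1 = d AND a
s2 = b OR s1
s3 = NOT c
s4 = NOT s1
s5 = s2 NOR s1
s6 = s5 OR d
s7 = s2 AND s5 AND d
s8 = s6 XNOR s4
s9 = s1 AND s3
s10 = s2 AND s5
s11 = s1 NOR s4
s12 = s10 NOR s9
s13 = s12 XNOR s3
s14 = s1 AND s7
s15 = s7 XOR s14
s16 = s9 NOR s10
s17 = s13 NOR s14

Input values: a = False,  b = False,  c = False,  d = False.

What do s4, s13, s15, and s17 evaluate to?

s1 = d AND a = False AND False = False
s2 = b OR s1 = False OR False = False
s3 = NOT c = NOT False = True
s4 = NOT s1 = NOT False = True
s5 = s2 NOR s1 = False NOR False = True
s7 = s2 AND s5 AND d = False AND True AND False = False
s9 = s1 AND s3 = False AND True = False
s10 = s2 AND s5 = False AND True = False
s12 = s10 NOR s9 = False NOR False = True
s13 = s12 XNOR s3 = True XNOR True = True
s14 = s1 AND s7 = False AND False = False
s15 = s7 XOR s14 = False XOR False = False
s17 = s13 NOR s14 = True NOR False = False

s4 = True; s13 = True; s15 = False; s17 = False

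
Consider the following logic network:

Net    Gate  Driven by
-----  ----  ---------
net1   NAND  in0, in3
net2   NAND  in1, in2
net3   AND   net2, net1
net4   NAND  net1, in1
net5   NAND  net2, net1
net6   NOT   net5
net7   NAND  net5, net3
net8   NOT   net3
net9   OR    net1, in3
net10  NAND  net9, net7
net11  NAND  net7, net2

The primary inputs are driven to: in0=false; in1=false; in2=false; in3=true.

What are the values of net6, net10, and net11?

net6 = true; net10 = false; net11 = false

net1 = in0 NAND in3 = false NAND true = true
net2 = in1 NAND in2 = false NAND false = true
net3 = net2 AND net1 = true AND true = true
net5 = net2 NAND net1 = true NAND true = false
net6 = NOT net5 = NOT false = true
net7 = net5 NAND net3 = false NAND true = true
net9 = net1 OR in3 = true OR true = true
net10 = net9 NAND net7 = true NAND true = false
net11 = net7 NAND net2 = true NAND true = false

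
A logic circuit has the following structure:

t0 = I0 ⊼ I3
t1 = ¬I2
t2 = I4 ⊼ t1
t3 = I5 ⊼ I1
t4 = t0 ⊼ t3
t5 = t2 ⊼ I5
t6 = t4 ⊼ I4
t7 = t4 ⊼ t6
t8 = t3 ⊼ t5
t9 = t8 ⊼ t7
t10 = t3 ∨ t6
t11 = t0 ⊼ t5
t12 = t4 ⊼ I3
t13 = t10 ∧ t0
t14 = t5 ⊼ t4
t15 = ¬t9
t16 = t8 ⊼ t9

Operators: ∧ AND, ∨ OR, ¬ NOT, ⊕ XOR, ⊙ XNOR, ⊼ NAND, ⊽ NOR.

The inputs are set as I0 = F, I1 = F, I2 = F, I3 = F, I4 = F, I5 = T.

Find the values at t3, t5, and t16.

t3 = T, t5 = F, t16 = T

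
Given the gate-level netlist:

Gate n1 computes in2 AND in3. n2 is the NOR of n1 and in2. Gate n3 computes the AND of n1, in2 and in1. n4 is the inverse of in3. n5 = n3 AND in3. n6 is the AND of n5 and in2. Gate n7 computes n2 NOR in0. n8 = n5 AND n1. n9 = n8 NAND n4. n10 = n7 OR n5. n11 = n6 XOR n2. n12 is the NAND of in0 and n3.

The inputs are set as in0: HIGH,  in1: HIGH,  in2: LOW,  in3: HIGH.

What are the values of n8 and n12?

n8 = LOW  n12 = HIGH

n1 = in2 AND in3 = LOW AND HIGH = LOW
n3 = n1 AND in2 AND in1 = LOW AND LOW AND HIGH = LOW
n5 = n3 AND in3 = LOW AND HIGH = LOW
n8 = n5 AND n1 = LOW AND LOW = LOW
n12 = in0 NAND n3 = HIGH NAND LOW = HIGH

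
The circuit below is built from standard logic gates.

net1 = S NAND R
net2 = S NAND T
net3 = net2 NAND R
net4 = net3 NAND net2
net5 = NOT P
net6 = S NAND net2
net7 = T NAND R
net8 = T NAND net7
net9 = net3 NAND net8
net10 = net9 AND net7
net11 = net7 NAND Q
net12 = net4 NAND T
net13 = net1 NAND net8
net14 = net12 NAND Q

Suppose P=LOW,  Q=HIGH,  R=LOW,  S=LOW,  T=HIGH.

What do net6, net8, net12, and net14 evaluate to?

net2 = S NAND T = LOW NAND HIGH = HIGH
net3 = net2 NAND R = HIGH NAND LOW = HIGH
net4 = net3 NAND net2 = HIGH NAND HIGH = LOW
net6 = S NAND net2 = LOW NAND HIGH = HIGH
net7 = T NAND R = HIGH NAND LOW = HIGH
net8 = T NAND net7 = HIGH NAND HIGH = LOW
net12 = net4 NAND T = LOW NAND HIGH = HIGH
net14 = net12 NAND Q = HIGH NAND HIGH = LOW

net6 = HIGH, net8 = LOW, net12 = HIGH, net14 = LOW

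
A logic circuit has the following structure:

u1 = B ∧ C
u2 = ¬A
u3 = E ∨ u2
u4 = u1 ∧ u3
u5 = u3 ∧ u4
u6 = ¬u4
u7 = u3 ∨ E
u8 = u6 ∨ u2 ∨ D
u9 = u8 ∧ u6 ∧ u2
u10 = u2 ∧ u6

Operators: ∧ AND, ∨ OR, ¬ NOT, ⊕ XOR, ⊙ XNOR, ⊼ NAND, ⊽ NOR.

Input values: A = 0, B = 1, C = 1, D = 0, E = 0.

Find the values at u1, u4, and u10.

u1 = B AND C = 1 AND 1 = 1
u2 = NOT A = NOT 0 = 1
u3 = E OR u2 = 0 OR 1 = 1
u4 = u1 AND u3 = 1 AND 1 = 1
u6 = NOT u4 = NOT 1 = 0
u10 = u2 AND u6 = 1 AND 0 = 0

u1 = 1, u4 = 1, u10 = 0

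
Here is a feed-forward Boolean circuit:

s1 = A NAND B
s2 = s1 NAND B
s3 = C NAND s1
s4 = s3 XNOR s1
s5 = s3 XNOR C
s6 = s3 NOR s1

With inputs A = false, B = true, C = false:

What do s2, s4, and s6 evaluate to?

s1 = A NAND B = false NAND true = true
s2 = s1 NAND B = true NAND true = false
s3 = C NAND s1 = false NAND true = true
s4 = s3 XNOR s1 = true XNOR true = true
s6 = s3 NOR s1 = true NOR true = false

s2 = false; s4 = true; s6 = false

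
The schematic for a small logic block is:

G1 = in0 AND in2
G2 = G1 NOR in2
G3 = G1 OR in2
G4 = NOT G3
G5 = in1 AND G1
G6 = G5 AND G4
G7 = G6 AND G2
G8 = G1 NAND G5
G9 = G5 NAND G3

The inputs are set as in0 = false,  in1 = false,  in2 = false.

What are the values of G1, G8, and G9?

G1 = false, G8 = true, G9 = true

G1 = in0 AND in2 = false AND false = false
G3 = G1 OR in2 = false OR false = false
G5 = in1 AND G1 = false AND false = false
G8 = G1 NAND G5 = false NAND false = true
G9 = G5 NAND G3 = false NAND false = true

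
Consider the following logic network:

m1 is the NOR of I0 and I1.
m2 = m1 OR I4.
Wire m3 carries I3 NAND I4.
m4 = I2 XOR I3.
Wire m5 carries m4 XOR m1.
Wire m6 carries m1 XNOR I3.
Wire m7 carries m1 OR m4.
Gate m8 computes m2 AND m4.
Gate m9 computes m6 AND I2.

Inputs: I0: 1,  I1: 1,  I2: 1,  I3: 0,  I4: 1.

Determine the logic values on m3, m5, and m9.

m3 = 1  m5 = 1  m9 = 1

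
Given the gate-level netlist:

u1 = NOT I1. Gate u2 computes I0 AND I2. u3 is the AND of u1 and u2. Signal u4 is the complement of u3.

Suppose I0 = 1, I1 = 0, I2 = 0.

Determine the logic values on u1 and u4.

u1 = NOT I1 = NOT 0 = 1
u2 = I0 AND I2 = 1 AND 0 = 0
u3 = u1 AND u2 = 1 AND 0 = 0
u4 = NOT u3 = NOT 0 = 1

u1 = 1  u4 = 1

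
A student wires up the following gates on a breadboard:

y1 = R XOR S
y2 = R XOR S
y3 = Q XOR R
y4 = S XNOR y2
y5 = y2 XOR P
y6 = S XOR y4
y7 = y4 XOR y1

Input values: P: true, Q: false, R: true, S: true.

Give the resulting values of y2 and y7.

y2 = false, y7 = false

y1 = R XOR S = true XOR true = false
y2 = R XOR S = true XOR true = false
y4 = S XNOR y2 = true XNOR false = false
y7 = y4 XOR y1 = false XOR false = false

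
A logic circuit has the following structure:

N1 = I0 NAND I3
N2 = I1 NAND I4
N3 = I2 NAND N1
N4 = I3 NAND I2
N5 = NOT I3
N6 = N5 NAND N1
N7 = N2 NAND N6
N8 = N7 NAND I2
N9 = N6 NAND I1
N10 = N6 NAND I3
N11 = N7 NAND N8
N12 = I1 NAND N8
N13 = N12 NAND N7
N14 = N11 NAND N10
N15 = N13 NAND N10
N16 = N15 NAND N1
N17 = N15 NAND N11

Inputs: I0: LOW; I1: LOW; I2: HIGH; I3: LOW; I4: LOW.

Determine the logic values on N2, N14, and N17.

N2 = HIGH, N14 = LOW, N17 = LOW

N1 = I0 NAND I3 = LOW NAND LOW = HIGH
N2 = I1 NAND I4 = LOW NAND LOW = HIGH
N5 = NOT I3 = NOT LOW = HIGH
N6 = N5 NAND N1 = HIGH NAND HIGH = LOW
N7 = N2 NAND N6 = HIGH NAND LOW = HIGH
N8 = N7 NAND I2 = HIGH NAND HIGH = LOW
N10 = N6 NAND I3 = LOW NAND LOW = HIGH
N11 = N7 NAND N8 = HIGH NAND LOW = HIGH
N12 = I1 NAND N8 = LOW NAND LOW = HIGH
N13 = N12 NAND N7 = HIGH NAND HIGH = LOW
N14 = N11 NAND N10 = HIGH NAND HIGH = LOW
N15 = N13 NAND N10 = LOW NAND HIGH = HIGH
N17 = N15 NAND N11 = HIGH NAND HIGH = LOW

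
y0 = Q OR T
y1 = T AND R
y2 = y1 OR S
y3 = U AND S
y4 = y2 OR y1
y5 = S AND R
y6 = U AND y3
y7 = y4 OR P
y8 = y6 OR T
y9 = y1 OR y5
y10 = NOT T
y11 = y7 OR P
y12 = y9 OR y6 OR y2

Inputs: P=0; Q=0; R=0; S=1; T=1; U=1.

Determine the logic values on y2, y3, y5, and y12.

y2 = 1; y3 = 1; y5 = 0; y12 = 1

y1 = T AND R = 1 AND 0 = 0
y2 = y1 OR S = 0 OR 1 = 1
y3 = U AND S = 1 AND 1 = 1
y5 = S AND R = 1 AND 0 = 0
y6 = U AND y3 = 1 AND 1 = 1
y9 = y1 OR y5 = 0 OR 0 = 0
y12 = y9 OR y6 OR y2 = 0 OR 1 OR 1 = 1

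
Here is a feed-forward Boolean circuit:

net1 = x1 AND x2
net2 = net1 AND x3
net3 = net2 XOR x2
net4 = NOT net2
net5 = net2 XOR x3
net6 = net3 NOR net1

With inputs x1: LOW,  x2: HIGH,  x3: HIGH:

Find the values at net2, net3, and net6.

net2 = LOW, net3 = HIGH, net6 = LOW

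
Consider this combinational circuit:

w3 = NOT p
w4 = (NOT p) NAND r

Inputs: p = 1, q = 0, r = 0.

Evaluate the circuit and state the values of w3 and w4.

w3 = NOT 1 = 0
w4 = (NOT 1) NAND 0 = 1

w3 = 0; w4 = 1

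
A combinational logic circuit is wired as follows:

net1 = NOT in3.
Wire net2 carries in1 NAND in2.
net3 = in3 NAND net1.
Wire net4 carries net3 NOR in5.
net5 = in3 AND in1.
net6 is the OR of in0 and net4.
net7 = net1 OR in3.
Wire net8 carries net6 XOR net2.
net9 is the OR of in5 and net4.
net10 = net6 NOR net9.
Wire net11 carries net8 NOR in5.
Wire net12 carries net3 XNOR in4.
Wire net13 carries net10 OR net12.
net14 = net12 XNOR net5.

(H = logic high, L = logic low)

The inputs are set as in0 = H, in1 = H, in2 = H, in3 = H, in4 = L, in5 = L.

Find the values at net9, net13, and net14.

net9 = L, net13 = L, net14 = L

net1 = NOT in3 = NOT H = L
net3 = in3 NAND net1 = H NAND L = H
net4 = net3 NOR in5 = H NOR L = L
net5 = in3 AND in1 = H AND H = H
net6 = in0 OR net4 = H OR L = H
net9 = in5 OR net4 = L OR L = L
net10 = net6 NOR net9 = H NOR L = L
net12 = net3 XNOR in4 = H XNOR L = L
net13 = net10 OR net12 = L OR L = L
net14 = net12 XNOR net5 = L XNOR H = L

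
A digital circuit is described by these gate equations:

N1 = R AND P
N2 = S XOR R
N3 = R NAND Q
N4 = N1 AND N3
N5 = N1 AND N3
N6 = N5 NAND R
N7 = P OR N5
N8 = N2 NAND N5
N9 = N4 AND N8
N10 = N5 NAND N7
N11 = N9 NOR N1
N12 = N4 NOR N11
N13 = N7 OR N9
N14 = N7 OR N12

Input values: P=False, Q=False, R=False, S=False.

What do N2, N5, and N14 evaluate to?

N1 = R AND P = False AND False = False
N2 = S XOR R = False XOR False = False
N3 = R NAND Q = False NAND False = True
N4 = N1 AND N3 = False AND True = False
N5 = N1 AND N3 = False AND True = False
N7 = P OR N5 = False OR False = False
N8 = N2 NAND N5 = False NAND False = True
N9 = N4 AND N8 = False AND True = False
N11 = N9 NOR N1 = False NOR False = True
N12 = N4 NOR N11 = False NOR True = False
N14 = N7 OR N12 = False OR False = False

N2 = False  N5 = False  N14 = False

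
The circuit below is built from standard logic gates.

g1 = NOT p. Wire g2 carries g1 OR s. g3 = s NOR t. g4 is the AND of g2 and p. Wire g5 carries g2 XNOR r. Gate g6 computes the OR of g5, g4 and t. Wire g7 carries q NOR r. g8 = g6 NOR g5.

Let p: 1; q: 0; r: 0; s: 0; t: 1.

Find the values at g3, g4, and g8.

g3 = 0, g4 = 0, g8 = 0

g1 = NOT p = NOT 1 = 0
g2 = g1 OR s = 0 OR 0 = 0
g3 = s NOR t = 0 NOR 1 = 0
g4 = g2 AND p = 0 AND 1 = 0
g5 = g2 XNOR r = 0 XNOR 0 = 1
g6 = g5 OR g4 OR t = 1 OR 0 OR 1 = 1
g8 = g6 NOR g5 = 1 NOR 1 = 0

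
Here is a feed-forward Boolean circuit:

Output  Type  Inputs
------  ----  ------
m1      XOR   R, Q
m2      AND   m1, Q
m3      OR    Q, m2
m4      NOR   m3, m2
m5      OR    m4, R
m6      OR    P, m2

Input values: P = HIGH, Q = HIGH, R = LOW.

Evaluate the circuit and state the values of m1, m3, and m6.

m1 = HIGH  m3 = HIGH  m6 = HIGH

m1 = R XOR Q = LOW XOR HIGH = HIGH
m2 = m1 AND Q = HIGH AND HIGH = HIGH
m3 = Q OR m2 = HIGH OR HIGH = HIGH
m6 = P OR m2 = HIGH OR HIGH = HIGH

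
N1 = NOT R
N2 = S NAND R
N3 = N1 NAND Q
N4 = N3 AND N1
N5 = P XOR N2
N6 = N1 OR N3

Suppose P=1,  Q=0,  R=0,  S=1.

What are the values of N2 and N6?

N2 = 1, N6 = 1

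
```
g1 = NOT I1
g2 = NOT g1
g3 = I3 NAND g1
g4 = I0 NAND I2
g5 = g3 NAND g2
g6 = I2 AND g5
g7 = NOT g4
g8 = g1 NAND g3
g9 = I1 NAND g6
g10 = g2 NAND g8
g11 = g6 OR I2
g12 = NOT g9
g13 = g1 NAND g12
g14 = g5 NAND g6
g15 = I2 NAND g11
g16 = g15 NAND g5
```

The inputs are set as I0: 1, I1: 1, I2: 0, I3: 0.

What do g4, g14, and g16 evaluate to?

g4 = 1, g14 = 1, g16 = 1

g1 = NOT I1 = NOT 1 = 0
g2 = NOT g1 = NOT 0 = 1
g3 = I3 NAND g1 = 0 NAND 0 = 1
g4 = I0 NAND I2 = 1 NAND 0 = 1
g5 = g3 NAND g2 = 1 NAND 1 = 0
g6 = I2 AND g5 = 0 AND 0 = 0
g11 = g6 OR I2 = 0 OR 0 = 0
g14 = g5 NAND g6 = 0 NAND 0 = 1
g15 = I2 NAND g11 = 0 NAND 0 = 1
g16 = g15 NAND g5 = 1 NAND 0 = 1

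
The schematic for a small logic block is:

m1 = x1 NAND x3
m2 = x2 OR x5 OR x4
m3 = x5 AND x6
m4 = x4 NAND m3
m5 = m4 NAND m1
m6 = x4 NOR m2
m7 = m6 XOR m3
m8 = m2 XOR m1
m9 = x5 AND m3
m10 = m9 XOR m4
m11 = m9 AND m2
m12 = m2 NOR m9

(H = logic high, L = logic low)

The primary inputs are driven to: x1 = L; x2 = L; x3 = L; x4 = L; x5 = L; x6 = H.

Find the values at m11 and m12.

m11 = L, m12 = H

m2 = x2 OR x5 OR x4 = L OR L OR L = L
m3 = x5 AND x6 = L AND H = L
m9 = x5 AND m3 = L AND L = L
m11 = m9 AND m2 = L AND L = L
m12 = m2 NOR m9 = L NOR L = H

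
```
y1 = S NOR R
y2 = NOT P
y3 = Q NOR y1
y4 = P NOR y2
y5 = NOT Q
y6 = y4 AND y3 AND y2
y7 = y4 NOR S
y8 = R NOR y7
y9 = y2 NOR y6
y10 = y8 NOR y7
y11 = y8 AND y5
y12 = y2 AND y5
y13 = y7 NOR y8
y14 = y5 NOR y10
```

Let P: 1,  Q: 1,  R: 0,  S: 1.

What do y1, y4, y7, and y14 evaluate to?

y1 = 0, y4 = 0, y7 = 0, y14 = 1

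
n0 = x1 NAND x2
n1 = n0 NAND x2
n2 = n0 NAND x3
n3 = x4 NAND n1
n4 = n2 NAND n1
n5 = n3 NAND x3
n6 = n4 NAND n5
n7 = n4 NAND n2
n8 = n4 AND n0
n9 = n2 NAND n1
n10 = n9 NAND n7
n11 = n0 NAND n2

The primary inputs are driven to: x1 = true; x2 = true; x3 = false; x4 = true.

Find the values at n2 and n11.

n0 = x1 NAND x2 = true NAND true = false
n2 = n0 NAND x3 = false NAND false = true
n11 = n0 NAND n2 = false NAND true = true

n2 = true  n11 = true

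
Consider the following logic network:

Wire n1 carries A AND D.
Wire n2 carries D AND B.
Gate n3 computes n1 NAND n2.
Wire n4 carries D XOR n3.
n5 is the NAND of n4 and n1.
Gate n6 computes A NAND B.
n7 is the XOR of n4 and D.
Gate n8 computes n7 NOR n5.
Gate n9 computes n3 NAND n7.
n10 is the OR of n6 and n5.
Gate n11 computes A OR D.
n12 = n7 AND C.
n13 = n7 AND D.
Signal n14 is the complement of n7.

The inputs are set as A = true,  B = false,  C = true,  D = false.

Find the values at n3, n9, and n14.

n3 = true, n9 = false, n14 = false

n1 = A AND D = true AND false = false
n2 = D AND B = false AND false = false
n3 = n1 NAND n2 = false NAND false = true
n4 = D XOR n3 = false XOR true = true
n7 = n4 XOR D = true XOR false = true
n9 = n3 NAND n7 = true NAND true = false
n14 = NOT n7 = NOT true = false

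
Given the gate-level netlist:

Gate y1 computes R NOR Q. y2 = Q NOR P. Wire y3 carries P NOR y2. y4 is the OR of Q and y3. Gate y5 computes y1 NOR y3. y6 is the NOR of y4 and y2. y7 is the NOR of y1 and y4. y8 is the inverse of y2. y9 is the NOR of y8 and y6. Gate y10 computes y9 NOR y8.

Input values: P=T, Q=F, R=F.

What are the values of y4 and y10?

y4 = F, y10 = F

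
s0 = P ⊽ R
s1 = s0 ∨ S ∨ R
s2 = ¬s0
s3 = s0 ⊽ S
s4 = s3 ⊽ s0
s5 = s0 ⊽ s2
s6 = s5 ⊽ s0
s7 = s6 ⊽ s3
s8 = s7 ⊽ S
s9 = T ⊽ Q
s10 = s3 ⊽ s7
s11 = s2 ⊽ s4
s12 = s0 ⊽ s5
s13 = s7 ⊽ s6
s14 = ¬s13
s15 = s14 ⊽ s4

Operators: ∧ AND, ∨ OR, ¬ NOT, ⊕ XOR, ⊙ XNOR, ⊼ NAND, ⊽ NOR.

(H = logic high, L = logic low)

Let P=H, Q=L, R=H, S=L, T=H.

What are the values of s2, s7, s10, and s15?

s2 = H  s7 = L  s10 = L  s15 = L

s0 = P NOR R = H NOR H = L
s2 = NOT s0 = NOT L = H
s3 = s0 NOR S = L NOR L = H
s4 = s3 NOR s0 = H NOR L = L
s5 = s0 NOR s2 = L NOR H = L
s6 = s5 NOR s0 = L NOR L = H
s7 = s6 NOR s3 = H NOR H = L
s10 = s3 NOR s7 = H NOR L = L
s13 = s7 NOR s6 = L NOR H = L
s14 = NOT s13 = NOT L = H
s15 = s14 NOR s4 = H NOR L = L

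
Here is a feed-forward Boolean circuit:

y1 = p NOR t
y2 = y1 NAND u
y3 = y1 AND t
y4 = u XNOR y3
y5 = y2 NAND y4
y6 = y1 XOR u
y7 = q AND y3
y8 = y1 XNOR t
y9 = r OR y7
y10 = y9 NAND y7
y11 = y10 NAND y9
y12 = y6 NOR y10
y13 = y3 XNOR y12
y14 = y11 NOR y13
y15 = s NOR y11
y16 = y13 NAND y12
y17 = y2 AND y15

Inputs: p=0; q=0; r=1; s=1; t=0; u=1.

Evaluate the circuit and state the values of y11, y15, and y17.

y1 = p NOR t = 0 NOR 0 = 1
y2 = y1 NAND u = 1 NAND 1 = 0
y3 = y1 AND t = 1 AND 0 = 0
y7 = q AND y3 = 0 AND 0 = 0
y9 = r OR y7 = 1 OR 0 = 1
y10 = y9 NAND y7 = 1 NAND 0 = 1
y11 = y10 NAND y9 = 1 NAND 1 = 0
y15 = s NOR y11 = 1 NOR 0 = 0
y17 = y2 AND y15 = 0 AND 0 = 0

y11 = 0, y15 = 0, y17 = 0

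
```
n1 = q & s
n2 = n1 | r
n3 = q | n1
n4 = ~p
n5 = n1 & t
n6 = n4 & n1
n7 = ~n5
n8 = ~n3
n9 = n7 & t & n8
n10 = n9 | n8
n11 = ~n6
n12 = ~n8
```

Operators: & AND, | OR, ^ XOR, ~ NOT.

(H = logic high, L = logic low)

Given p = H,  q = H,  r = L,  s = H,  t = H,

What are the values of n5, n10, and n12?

n1 = q AND s = H AND H = H
n3 = q OR n1 = H OR H = H
n5 = n1 AND t = H AND H = H
n7 = NOT n5 = NOT H = L
n8 = NOT n3 = NOT H = L
n9 = n7 AND t AND n8 = L AND H AND L = L
n10 = n9 OR n8 = L OR L = L
n12 = NOT n8 = NOT L = H

n5 = H; n10 = L; n12 = H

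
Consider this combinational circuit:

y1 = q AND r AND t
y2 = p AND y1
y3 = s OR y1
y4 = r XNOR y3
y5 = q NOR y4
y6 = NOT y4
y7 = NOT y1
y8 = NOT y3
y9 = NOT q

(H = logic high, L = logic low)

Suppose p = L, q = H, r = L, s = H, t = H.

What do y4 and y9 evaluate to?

y1 = q AND r AND t = H AND L AND H = L
y3 = s OR y1 = H OR L = H
y4 = r XNOR y3 = L XNOR H = L
y9 = NOT q = NOT H = L

y4 = L; y9 = L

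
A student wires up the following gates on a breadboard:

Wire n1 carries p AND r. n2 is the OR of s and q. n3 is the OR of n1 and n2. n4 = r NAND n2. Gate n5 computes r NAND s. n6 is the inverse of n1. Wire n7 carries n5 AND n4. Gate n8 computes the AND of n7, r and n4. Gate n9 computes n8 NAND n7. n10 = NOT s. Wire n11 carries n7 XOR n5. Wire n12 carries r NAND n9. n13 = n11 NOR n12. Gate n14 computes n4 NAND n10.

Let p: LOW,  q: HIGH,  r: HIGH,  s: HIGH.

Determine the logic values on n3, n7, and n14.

n1 = p AND r = LOW AND HIGH = LOW
n2 = s OR q = HIGH OR HIGH = HIGH
n3 = n1 OR n2 = LOW OR HIGH = HIGH
n4 = r NAND n2 = HIGH NAND HIGH = LOW
n5 = r NAND s = HIGH NAND HIGH = LOW
n7 = n5 AND n4 = LOW AND LOW = LOW
n10 = NOT s = NOT HIGH = LOW
n14 = n4 NAND n10 = LOW NAND LOW = HIGH

n3 = HIGH, n7 = LOW, n14 = HIGH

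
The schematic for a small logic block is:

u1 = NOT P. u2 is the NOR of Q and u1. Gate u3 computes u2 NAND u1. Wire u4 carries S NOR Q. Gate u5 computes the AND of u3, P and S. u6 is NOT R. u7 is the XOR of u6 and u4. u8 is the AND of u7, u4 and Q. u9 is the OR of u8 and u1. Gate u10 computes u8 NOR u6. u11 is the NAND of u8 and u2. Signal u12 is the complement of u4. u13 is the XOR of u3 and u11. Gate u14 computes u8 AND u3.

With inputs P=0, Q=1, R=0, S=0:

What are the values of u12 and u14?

u1 = NOT P = NOT 0 = 1
u2 = Q NOR u1 = 1 NOR 1 = 0
u3 = u2 NAND u1 = 0 NAND 1 = 1
u4 = S NOR Q = 0 NOR 1 = 0
u6 = NOT R = NOT 0 = 1
u7 = u6 XOR u4 = 1 XOR 0 = 1
u8 = u7 AND u4 AND Q = 1 AND 0 AND 1 = 0
u12 = NOT u4 = NOT 0 = 1
u14 = u8 AND u3 = 0 AND 1 = 0

u12 = 1  u14 = 0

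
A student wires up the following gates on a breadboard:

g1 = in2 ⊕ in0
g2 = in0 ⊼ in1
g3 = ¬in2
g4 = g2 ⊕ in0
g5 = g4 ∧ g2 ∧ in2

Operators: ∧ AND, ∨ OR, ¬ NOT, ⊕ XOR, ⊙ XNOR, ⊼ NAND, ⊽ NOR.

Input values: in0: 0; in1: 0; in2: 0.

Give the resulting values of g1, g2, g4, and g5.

g1 = in2 XOR in0 = 0 XOR 0 = 0
g2 = in0 NAND in1 = 0 NAND 0 = 1
g4 = g2 XOR in0 = 1 XOR 0 = 1
g5 = g4 AND g2 AND in2 = 1 AND 1 AND 0 = 0

g1 = 0  g2 = 1  g4 = 1  g5 = 0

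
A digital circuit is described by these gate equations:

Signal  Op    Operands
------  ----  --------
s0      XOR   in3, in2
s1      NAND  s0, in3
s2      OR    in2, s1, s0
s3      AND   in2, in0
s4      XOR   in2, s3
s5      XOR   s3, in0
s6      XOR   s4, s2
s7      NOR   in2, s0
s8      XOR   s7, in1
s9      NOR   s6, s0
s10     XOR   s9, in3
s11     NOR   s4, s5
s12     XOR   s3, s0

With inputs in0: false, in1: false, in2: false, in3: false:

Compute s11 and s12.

s0 = in3 XOR in2 = false XOR false = false
s3 = in2 AND in0 = false AND false = false
s4 = in2 XOR s3 = false XOR false = false
s5 = s3 XOR in0 = false XOR false = false
s11 = s4 NOR s5 = false NOR false = true
s12 = s3 XOR s0 = false XOR false = false

s11 = true, s12 = false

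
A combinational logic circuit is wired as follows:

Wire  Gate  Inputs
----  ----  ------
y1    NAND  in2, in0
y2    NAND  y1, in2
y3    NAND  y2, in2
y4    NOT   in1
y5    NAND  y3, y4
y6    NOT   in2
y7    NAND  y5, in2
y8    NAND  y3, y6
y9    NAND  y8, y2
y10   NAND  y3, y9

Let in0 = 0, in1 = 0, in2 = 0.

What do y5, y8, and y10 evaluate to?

y5 = 0, y8 = 0, y10 = 0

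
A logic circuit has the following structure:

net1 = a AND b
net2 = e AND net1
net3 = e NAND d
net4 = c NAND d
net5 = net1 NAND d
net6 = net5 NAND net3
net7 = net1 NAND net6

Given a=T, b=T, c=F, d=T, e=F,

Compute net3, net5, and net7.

net3 = T  net5 = F  net7 = F

net1 = a AND b = T AND T = T
net3 = e NAND d = F NAND T = T
net5 = net1 NAND d = T NAND T = F
net6 = net5 NAND net3 = F NAND T = T
net7 = net1 NAND net6 = T NAND T = F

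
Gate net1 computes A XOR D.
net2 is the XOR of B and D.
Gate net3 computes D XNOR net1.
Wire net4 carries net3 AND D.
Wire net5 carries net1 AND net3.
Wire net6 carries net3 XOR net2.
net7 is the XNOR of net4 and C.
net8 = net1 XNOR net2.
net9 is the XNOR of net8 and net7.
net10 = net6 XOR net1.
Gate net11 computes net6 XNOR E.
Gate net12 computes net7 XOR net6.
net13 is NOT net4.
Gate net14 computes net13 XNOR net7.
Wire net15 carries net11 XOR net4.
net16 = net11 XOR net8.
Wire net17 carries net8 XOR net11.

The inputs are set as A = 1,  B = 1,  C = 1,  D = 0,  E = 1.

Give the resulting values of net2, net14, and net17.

net1 = A XOR D = 1 XOR 0 = 1
net2 = B XOR D = 1 XOR 0 = 1
net3 = D XNOR net1 = 0 XNOR 1 = 0
net4 = net3 AND D = 0 AND 0 = 0
net6 = net3 XOR net2 = 0 XOR 1 = 1
net7 = net4 XNOR C = 0 XNOR 1 = 0
net8 = net1 XNOR net2 = 1 XNOR 1 = 1
net11 = net6 XNOR E = 1 XNOR 1 = 1
net13 = NOT net4 = NOT 0 = 1
net14 = net13 XNOR net7 = 1 XNOR 0 = 0
net17 = net8 XOR net11 = 1 XOR 1 = 0

net2 = 1, net14 = 0, net17 = 0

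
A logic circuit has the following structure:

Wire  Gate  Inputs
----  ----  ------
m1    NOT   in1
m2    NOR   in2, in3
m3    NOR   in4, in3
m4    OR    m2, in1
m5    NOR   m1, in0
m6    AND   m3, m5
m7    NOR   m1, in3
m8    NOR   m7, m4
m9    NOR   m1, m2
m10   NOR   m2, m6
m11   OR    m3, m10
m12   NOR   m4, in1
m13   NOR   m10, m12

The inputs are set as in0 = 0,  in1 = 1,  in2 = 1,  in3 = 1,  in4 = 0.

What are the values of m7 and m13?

m1 = NOT in1 = NOT 1 = 0
m2 = in2 NOR in3 = 1 NOR 1 = 0
m3 = in4 NOR in3 = 0 NOR 1 = 0
m4 = m2 OR in1 = 0 OR 1 = 1
m5 = m1 NOR in0 = 0 NOR 0 = 1
m6 = m3 AND m5 = 0 AND 1 = 0
m7 = m1 NOR in3 = 0 NOR 1 = 0
m10 = m2 NOR m6 = 0 NOR 0 = 1
m12 = m4 NOR in1 = 1 NOR 1 = 0
m13 = m10 NOR m12 = 1 NOR 0 = 0

m7 = 0, m13 = 0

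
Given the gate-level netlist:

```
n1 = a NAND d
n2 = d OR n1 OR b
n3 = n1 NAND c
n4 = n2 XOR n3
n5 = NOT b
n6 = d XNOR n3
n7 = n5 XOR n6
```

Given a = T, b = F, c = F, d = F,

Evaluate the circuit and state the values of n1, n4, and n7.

n1 = T  n4 = F  n7 = T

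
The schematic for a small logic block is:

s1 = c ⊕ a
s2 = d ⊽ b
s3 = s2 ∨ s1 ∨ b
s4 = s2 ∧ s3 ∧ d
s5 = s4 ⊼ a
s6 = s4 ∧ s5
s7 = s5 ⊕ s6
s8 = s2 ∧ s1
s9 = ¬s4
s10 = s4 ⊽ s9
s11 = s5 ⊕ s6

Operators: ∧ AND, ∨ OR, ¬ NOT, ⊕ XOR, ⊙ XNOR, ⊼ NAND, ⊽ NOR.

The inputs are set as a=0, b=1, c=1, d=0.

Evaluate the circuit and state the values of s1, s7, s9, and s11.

s1 = c XOR a = 1 XOR 0 = 1
s2 = d NOR b = 0 NOR 1 = 0
s3 = s2 OR s1 OR b = 0 OR 1 OR 1 = 1
s4 = s2 AND s3 AND d = 0 AND 1 AND 0 = 0
s5 = s4 NAND a = 0 NAND 0 = 1
s6 = s4 AND s5 = 0 AND 1 = 0
s7 = s5 XOR s6 = 1 XOR 0 = 1
s9 = NOT s4 = NOT 0 = 1
s11 = s5 XOR s6 = 1 XOR 0 = 1

s1 = 1, s7 = 1, s9 = 1, s11 = 1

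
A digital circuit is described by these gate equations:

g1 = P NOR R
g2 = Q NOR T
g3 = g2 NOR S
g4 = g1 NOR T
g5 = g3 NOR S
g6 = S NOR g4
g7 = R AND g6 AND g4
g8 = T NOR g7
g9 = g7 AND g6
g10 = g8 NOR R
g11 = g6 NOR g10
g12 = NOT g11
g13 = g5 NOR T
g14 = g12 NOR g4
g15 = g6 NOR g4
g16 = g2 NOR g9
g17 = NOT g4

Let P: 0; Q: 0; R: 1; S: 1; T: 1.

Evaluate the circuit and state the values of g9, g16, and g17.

g1 = P NOR R = 0 NOR 1 = 0
g2 = Q NOR T = 0 NOR 1 = 0
g4 = g1 NOR T = 0 NOR 1 = 0
g6 = S NOR g4 = 1 NOR 0 = 0
g7 = R AND g6 AND g4 = 1 AND 0 AND 0 = 0
g9 = g7 AND g6 = 0 AND 0 = 0
g16 = g2 NOR g9 = 0 NOR 0 = 1
g17 = NOT g4 = NOT 0 = 1

g9 = 0, g16 = 1, g17 = 1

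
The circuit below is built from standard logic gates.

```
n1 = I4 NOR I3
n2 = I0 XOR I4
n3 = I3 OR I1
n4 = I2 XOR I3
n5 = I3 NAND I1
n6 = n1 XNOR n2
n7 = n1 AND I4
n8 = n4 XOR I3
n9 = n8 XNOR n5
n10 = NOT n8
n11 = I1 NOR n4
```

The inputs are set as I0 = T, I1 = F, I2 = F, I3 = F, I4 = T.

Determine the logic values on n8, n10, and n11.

n8 = F, n10 = T, n11 = T

n4 = I2 XOR I3 = F XOR F = F
n8 = n4 XOR I3 = F XOR F = F
n10 = NOT n8 = NOT F = T
n11 = I1 NOR n4 = F NOR F = T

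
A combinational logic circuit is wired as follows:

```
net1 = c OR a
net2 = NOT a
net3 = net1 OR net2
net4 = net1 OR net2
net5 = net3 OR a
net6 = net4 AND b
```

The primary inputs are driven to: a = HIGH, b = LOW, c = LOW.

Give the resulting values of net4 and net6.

net4 = HIGH  net6 = LOW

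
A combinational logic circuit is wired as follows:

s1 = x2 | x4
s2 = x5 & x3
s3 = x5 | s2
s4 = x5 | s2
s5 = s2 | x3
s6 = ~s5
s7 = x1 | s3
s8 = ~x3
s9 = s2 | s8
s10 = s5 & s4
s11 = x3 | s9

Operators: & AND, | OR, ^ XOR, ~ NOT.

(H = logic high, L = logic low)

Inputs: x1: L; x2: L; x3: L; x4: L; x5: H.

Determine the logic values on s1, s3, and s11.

s1 = x2 OR x4 = L OR L = L
s2 = x5 AND x3 = H AND L = L
s3 = x5 OR s2 = H OR L = H
s8 = NOT x3 = NOT L = H
s9 = s2 OR s8 = L OR H = H
s11 = x3 OR s9 = L OR H = H

s1 = L, s3 = H, s11 = H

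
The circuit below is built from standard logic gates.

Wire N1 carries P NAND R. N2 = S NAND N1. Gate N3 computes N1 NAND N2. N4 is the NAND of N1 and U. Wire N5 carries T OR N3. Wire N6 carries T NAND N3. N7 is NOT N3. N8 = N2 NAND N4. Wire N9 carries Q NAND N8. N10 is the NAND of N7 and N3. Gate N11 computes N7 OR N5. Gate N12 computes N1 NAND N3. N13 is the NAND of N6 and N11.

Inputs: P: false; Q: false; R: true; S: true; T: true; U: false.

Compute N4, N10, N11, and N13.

N1 = P NAND R = false NAND true = true
N2 = S NAND N1 = true NAND true = false
N3 = N1 NAND N2 = true NAND false = true
N4 = N1 NAND U = true NAND false = true
N5 = T OR N3 = true OR true = true
N6 = T NAND N3 = true NAND true = false
N7 = NOT N3 = NOT true = false
N10 = N7 NAND N3 = false NAND true = true
N11 = N7 OR N5 = false OR true = true
N13 = N6 NAND N11 = false NAND true = true

N4 = true; N10 = true; N11 = true; N13 = true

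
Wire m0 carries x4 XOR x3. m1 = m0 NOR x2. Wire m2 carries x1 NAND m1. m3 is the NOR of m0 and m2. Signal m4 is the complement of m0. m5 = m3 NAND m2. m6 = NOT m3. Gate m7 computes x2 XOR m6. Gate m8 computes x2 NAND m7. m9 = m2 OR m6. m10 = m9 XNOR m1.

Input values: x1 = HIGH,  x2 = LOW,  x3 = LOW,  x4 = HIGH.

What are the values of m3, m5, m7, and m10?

m0 = x4 XOR x3 = HIGH XOR LOW = HIGH
m1 = m0 NOR x2 = HIGH NOR LOW = LOW
m2 = x1 NAND m1 = HIGH NAND LOW = HIGH
m3 = m0 NOR m2 = HIGH NOR HIGH = LOW
m5 = m3 NAND m2 = LOW NAND HIGH = HIGH
m6 = NOT m3 = NOT LOW = HIGH
m7 = x2 XOR m6 = LOW XOR HIGH = HIGH
m9 = m2 OR m6 = HIGH OR HIGH = HIGH
m10 = m9 XNOR m1 = HIGH XNOR LOW = LOW

m3 = LOW, m5 = HIGH, m7 = HIGH, m10 = LOW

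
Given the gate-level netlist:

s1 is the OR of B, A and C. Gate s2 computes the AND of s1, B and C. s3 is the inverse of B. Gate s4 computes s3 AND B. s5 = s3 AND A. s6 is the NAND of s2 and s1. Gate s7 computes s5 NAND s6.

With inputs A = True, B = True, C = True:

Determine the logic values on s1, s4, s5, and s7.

s1 = B OR A OR C = True OR True OR True = True
s2 = s1 AND B AND C = True AND True AND True = True
s3 = NOT B = NOT True = False
s4 = s3 AND B = False AND True = False
s5 = s3 AND A = False AND True = False
s6 = s2 NAND s1 = True NAND True = False
s7 = s5 NAND s6 = False NAND False = True

s1 = True  s4 = False  s5 = False  s7 = True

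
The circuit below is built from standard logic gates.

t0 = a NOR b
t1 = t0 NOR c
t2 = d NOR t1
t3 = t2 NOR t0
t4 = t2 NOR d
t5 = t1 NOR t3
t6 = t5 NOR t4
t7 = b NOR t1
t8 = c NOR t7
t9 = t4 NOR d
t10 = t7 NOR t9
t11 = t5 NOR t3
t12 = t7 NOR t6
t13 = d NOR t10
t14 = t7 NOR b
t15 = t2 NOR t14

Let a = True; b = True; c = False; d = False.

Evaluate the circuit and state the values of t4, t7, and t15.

t4 = True, t7 = False, t15 = True

t0 = a NOR b = True NOR True = False
t1 = t0 NOR c = False NOR False = True
t2 = d NOR t1 = False NOR True = False
t4 = t2 NOR d = False NOR False = True
t7 = b NOR t1 = True NOR True = False
t14 = t7 NOR b = False NOR True = False
t15 = t2 NOR t14 = False NOR False = True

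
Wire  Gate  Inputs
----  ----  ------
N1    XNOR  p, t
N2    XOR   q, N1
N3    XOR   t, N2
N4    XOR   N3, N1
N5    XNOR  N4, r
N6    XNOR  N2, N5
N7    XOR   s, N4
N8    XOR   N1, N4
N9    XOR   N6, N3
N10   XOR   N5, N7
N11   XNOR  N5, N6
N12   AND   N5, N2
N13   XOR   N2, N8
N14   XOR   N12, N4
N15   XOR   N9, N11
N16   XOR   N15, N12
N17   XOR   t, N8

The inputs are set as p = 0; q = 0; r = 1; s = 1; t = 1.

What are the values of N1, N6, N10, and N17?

N1 = p XNOR t = 0 XNOR 1 = 0
N2 = q XOR N1 = 0 XOR 0 = 0
N3 = t XOR N2 = 1 XOR 0 = 1
N4 = N3 XOR N1 = 1 XOR 0 = 1
N5 = N4 XNOR r = 1 XNOR 1 = 1
N6 = N2 XNOR N5 = 0 XNOR 1 = 0
N7 = s XOR N4 = 1 XOR 1 = 0
N8 = N1 XOR N4 = 0 XOR 1 = 1
N10 = N5 XOR N7 = 1 XOR 0 = 1
N17 = t XOR N8 = 1 XOR 1 = 0

N1 = 0  N6 = 0  N10 = 1  N17 = 0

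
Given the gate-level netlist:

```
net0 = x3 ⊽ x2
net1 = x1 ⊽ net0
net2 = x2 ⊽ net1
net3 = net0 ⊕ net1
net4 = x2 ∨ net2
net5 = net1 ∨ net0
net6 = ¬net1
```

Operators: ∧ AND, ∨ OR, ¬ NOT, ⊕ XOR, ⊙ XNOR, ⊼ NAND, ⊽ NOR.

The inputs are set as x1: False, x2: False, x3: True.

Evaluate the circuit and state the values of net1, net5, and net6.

net0 = x3 NOR x2 = True NOR False = False
net1 = x1 NOR net0 = False NOR False = True
net5 = net1 OR net0 = True OR False = True
net6 = NOT net1 = NOT True = False

net1 = True, net5 = True, net6 = False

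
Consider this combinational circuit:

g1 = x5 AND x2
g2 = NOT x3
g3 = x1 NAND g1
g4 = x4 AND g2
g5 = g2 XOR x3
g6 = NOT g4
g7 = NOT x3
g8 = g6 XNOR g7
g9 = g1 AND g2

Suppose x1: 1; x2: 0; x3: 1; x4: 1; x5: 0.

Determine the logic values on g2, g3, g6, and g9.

g2 = 0  g3 = 1  g6 = 1  g9 = 0

g1 = x5 AND x2 = 0 AND 0 = 0
g2 = NOT x3 = NOT 1 = 0
g3 = x1 NAND g1 = 1 NAND 0 = 1
g4 = x4 AND g2 = 1 AND 0 = 0
g6 = NOT g4 = NOT 0 = 1
g9 = g1 AND g2 = 0 AND 0 = 0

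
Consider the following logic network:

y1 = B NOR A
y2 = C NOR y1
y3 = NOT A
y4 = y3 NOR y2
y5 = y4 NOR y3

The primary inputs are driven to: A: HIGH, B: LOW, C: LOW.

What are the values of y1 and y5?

y1 = B NOR A = LOW NOR HIGH = LOW
y2 = C NOR y1 = LOW NOR LOW = HIGH
y3 = NOT A = NOT HIGH = LOW
y4 = y3 NOR y2 = LOW NOR HIGH = LOW
y5 = y4 NOR y3 = LOW NOR LOW = HIGH

y1 = LOW  y5 = HIGH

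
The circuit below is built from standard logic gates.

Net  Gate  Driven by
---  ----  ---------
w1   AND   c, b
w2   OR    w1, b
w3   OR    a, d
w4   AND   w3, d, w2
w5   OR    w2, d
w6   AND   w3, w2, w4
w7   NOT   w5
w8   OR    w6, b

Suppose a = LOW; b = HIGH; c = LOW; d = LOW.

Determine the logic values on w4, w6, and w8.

w4 = LOW; w6 = LOW; w8 = HIGH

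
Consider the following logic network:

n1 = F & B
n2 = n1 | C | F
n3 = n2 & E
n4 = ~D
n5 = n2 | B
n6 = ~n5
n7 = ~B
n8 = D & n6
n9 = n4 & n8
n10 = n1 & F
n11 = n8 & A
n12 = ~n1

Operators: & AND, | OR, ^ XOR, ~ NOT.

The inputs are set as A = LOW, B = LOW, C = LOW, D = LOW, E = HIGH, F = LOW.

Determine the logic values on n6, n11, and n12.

n6 = HIGH  n11 = LOW  n12 = HIGH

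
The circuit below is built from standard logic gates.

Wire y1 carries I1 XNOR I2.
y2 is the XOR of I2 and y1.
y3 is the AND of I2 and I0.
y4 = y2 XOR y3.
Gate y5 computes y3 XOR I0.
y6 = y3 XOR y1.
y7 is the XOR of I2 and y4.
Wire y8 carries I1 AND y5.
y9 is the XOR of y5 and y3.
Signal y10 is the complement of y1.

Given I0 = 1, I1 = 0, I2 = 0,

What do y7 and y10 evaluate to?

y7 = 1, y10 = 0

y1 = I1 XNOR I2 = 0 XNOR 0 = 1
y2 = I2 XOR y1 = 0 XOR 1 = 1
y3 = I2 AND I0 = 0 AND 1 = 0
y4 = y2 XOR y3 = 1 XOR 0 = 1
y7 = I2 XOR y4 = 0 XOR 1 = 1
y10 = NOT y1 = NOT 1 = 0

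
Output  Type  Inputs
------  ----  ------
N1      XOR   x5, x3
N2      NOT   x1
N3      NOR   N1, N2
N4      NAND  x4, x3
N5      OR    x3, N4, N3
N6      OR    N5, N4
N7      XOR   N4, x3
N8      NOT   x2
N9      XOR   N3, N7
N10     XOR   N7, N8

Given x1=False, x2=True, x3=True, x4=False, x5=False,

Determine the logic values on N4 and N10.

N4 = x4 NAND x3 = False NAND True = True
N7 = N4 XOR x3 = True XOR True = False
N8 = NOT x2 = NOT True = False
N10 = N7 XOR N8 = False XOR False = False

N4 = True, N10 = False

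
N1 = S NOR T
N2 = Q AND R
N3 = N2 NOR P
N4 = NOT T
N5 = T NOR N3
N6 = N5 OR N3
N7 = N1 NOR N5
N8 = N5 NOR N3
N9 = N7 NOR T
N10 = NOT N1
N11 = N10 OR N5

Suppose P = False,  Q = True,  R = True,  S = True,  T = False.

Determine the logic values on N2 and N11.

N1 = S NOR T = True NOR False = False
N2 = Q AND R = True AND True = True
N3 = N2 NOR P = True NOR False = False
N5 = T NOR N3 = False NOR False = True
N10 = NOT N1 = NOT False = True
N11 = N10 OR N5 = True OR True = True

N2 = True  N11 = True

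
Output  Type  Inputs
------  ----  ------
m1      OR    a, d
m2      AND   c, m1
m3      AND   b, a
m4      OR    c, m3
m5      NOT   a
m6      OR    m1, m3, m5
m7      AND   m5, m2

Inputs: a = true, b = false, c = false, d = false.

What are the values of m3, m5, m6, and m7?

m1 = a OR d = true OR false = true
m2 = c AND m1 = false AND true = false
m3 = b AND a = false AND true = false
m5 = NOT a = NOT true = false
m6 = m1 OR m3 OR m5 = true OR false OR false = true
m7 = m5 AND m2 = false AND false = false

m3 = false, m5 = false, m6 = true, m7 = false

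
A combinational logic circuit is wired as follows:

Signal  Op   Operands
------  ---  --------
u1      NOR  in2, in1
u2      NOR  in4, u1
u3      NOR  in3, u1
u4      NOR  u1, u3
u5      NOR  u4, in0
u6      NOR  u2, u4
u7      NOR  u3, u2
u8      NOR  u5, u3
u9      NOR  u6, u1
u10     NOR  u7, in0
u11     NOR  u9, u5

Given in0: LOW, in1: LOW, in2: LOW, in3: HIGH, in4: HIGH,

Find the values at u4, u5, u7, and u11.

u4 = LOW, u5 = HIGH, u7 = HIGH, u11 = LOW

u1 = in2 NOR in1 = LOW NOR LOW = HIGH
u2 = in4 NOR u1 = HIGH NOR HIGH = LOW
u3 = in3 NOR u1 = HIGH NOR HIGH = LOW
u4 = u1 NOR u3 = HIGH NOR LOW = LOW
u5 = u4 NOR in0 = LOW NOR LOW = HIGH
u6 = u2 NOR u4 = LOW NOR LOW = HIGH
u7 = u3 NOR u2 = LOW NOR LOW = HIGH
u9 = u6 NOR u1 = HIGH NOR HIGH = LOW
u11 = u9 NOR u5 = LOW NOR HIGH = LOW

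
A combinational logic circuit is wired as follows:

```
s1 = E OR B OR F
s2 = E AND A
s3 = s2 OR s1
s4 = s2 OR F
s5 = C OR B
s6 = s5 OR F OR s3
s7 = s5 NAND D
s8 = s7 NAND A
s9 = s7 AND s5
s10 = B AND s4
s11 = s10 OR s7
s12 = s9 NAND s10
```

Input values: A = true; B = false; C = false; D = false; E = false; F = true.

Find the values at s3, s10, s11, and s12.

s3 = true  s10 = false  s11 = true  s12 = true

s1 = E OR B OR F = false OR false OR true = true
s2 = E AND A = false AND true = false
s3 = s2 OR s1 = false OR true = true
s4 = s2 OR F = false OR true = true
s5 = C OR B = false OR false = false
s7 = s5 NAND D = false NAND false = true
s9 = s7 AND s5 = true AND false = false
s10 = B AND s4 = false AND true = false
s11 = s10 OR s7 = false OR true = true
s12 = s9 NAND s10 = false NAND false = true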